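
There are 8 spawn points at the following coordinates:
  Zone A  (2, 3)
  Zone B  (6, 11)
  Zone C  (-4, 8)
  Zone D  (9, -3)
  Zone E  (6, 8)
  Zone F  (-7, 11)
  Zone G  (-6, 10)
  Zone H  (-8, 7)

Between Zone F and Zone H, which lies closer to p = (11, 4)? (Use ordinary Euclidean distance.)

Zone H

Compare squared distances:
d²(p, Zone F) = (11−(-7))² + (4−11)² = 324 + 49 = 373
d²(p, Zone H) = (11−(-8))² + (4−7)² = 361 + 9 = 370
373 > 370, so Zone H is closer.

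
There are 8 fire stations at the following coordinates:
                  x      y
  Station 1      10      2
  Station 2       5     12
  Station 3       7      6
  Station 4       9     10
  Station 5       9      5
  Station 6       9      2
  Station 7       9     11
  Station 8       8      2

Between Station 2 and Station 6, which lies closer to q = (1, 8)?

Compare squared distances:
d²(q, Station 2) = (1−5)² + (8−12)² = 16 + 16 = 32
d²(q, Station 6) = (1−9)² + (8−2)² = 64 + 36 = 100
32 < 100, so Station 2 is closer.

Station 2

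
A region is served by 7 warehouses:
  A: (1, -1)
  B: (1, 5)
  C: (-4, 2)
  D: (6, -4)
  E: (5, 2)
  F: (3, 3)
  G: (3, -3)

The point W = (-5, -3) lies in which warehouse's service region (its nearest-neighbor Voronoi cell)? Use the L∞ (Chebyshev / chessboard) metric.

C

d(W,A) = max(6, 2) = 6
d(W,B) = max(6, 8) = 8
d(W,C) = max(1, 5) = 5
d(W,D) = max(11, 1) = 11
d(W,E) = max(10, 5) = 10
d(W,F) = max(8, 6) = 8
d(W,G) = max(8, 0) = 8
The smallest is to C, so W lies in the Voronoi region of C.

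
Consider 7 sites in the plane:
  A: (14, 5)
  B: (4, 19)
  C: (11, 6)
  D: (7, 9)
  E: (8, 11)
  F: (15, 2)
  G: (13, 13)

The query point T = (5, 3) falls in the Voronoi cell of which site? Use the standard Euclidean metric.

Since √ is increasing, it suffices to compare squared distances:
|TA|² = (5−14)² + (3−5)² = 81 + 4 = 85
|TB|² = (5−4)² + (3−19)² = 1 + 256 = 257
|TC|² = (5−11)² + (3−6)² = 36 + 9 = 45
|TD|² = (5−7)² + (3−9)² = 4 + 36 = 40
|TE|² = (5−8)² + (3−11)² = 9 + 64 = 73
|TF|² = (5−15)² + (3−2)² = 100 + 1 = 101
|TG|² = (5−13)² + (3−13)² = 64 + 100 = 164
Minimum is at D.

D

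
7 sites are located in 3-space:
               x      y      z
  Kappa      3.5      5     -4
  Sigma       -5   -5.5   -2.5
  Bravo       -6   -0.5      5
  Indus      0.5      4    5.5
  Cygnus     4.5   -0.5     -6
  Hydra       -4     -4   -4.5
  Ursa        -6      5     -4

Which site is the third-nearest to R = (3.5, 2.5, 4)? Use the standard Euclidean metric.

Bravo

Since √ is increasing, it suffices to compare squared distances:
d²(R, Kappa) = (3.5−3.5)² + (2.5−5)² + (4−(-4))² = 0 + 6.25 + 64 = 70.25
d²(R, Sigma) = (3.5−(-5))² + (2.5−(-5.5))² + (4−(-2.5))² = 72.25 + 64 + 42.25 = 178.5
d²(R, Bravo) = (3.5−(-6))² + (2.5−(-0.5))² + (4−5)² = 90.25 + 9 + 1 = 100.25
d²(R, Indus) = (3.5−0.5)² + (2.5−4)² + (4−5.5)² = 9 + 2.25 + 2.25 = 13.5
d²(R, Cygnus) = (3.5−4.5)² + (2.5−(-0.5))² + (4−(-6))² = 1 + 9 + 100 = 110
d²(R, Hydra) = (3.5−(-4))² + (2.5−(-4))² + (4−(-4.5))² = 56.25 + 42.25 + 72.25 = 170.75
d²(R, Ursa) = (3.5−(-6))² + (2.5−5)² + (4−(-4))² = 90.25 + 6.25 + 64 = 160.5
Sorted ascending: Indus, Kappa, Bravo, Cygnus, … — the third-nearest is Bravo.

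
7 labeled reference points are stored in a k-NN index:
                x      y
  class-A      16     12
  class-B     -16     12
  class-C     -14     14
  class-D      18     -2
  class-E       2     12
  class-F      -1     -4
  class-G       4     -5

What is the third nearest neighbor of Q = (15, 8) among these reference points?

class-E

Since √ is increasing, it suffices to compare squared distances:
d²(Q, class-A) = (15−16)² + (8−12)² = 1 + 16 = 17
d²(Q, class-B) = (15−(-16))² + (8−12)² = 961 + 16 = 977
d²(Q, class-C) = (15−(-14))² + (8−14)² = 841 + 36 = 877
d²(Q, class-D) = (15−18)² + (8−(-2))² = 9 + 100 = 109
d²(Q, class-E) = (15−2)² + (8−12)² = 169 + 16 = 185
d²(Q, class-F) = (15−(-1))² + (8−(-4))² = 256 + 144 = 400
d²(Q, class-G) = (15−4)² + (8−(-5))² = 121 + 169 = 290
Sorted ascending: class-A, class-D, class-E, class-G, … — the third-nearest is class-E.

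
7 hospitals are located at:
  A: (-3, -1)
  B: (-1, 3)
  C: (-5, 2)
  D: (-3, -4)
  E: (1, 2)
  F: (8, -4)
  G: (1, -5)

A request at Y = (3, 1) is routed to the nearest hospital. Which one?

E

Compare squared distances (the ordering matches that of the actual distances):
|YA|² = (3−(-3))² + (1−(-1))² = 36 + 4 = 40
|YB|² = (3−(-1))² + (1−3)² = 16 + 4 = 20
|YC|² = (3−(-5))² + (1−2)² = 64 + 1 = 65
|YD|² = (3−(-3))² + (1−(-4))² = 36 + 25 = 61
|YE|² = (3−1)² + (1−2)² = 4 + 1 = 5
|YF|² = (3−8)² + (1−(-4))² = 25 + 25 = 50
|YG|² = (3−1)² + (1−(-5))² = 4 + 36 = 40
E is nearest.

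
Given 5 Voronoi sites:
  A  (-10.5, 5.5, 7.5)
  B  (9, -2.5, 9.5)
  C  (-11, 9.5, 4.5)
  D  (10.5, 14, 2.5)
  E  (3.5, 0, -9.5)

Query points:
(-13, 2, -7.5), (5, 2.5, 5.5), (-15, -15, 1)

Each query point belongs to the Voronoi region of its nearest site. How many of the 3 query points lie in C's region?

1

(-13, 2, -7.5) — d² to each: A:243.5, B:793.25, C:204.25, D:796.25, E:280.25 → nearest is C
(5, 2.5, 5.5) — d² to each: A:253.25, B:57, C:306, D:171.5, E:233.5 → nearest is B
(-15, -15, 1) — d² to each: A:482.75, B:804.5, C:628.5, D:1493.5, E:677.5 → nearest is A
1 of the 3 points has C as nearest.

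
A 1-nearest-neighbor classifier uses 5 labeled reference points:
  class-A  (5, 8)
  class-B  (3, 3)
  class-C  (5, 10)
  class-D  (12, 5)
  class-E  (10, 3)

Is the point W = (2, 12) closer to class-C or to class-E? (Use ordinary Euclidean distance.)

class-C

Compare squared distances:
d²(W, class-C) = (2−5)² + (12−10)² = 9 + 4 = 13
d²(W, class-E) = (2−10)² + (12−3)² = 64 + 81 = 145
13 < 145, so class-C is closer.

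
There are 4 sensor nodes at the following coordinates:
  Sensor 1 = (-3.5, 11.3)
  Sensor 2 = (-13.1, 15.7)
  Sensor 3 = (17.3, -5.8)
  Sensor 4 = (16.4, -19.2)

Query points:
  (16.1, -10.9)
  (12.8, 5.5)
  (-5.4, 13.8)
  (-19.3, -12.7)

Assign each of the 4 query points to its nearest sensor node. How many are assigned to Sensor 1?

2

(16.1, -10.9) — d² to each: Sensor 1:877, Sensor 2:1560.2, Sensor 3:27.45, Sensor 4:68.98 → nearest is Sensor 3
(12.8, 5.5) — d² to each: Sensor 1:299.33, Sensor 2:774.85, Sensor 3:147.94, Sensor 4:623.05 → nearest is Sensor 3
(-5.4, 13.8) — d² to each: Sensor 1:9.86, Sensor 2:62.9, Sensor 3:899.45, Sensor 4:1564.24 → nearest is Sensor 1
(-19.3, -12.7) — d² to each: Sensor 1:825.64, Sensor 2:845, Sensor 3:1387.17, Sensor 4:1316.74 → nearest is Sensor 1
2 of the 4 points have Sensor 1 as nearest.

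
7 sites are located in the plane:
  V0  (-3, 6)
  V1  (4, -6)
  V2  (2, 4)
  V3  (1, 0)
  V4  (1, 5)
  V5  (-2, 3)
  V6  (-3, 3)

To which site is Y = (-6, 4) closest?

V6

Compare squared distances (the ordering matches that of the actual distances):
|YV0|² = 9 + 4 = 13
|YV1|² = 100 + 100 = 200
|YV2|² = 64 + 0 = 64
|YV3|² = 49 + 16 = 65
|YV4|² = 49 + 1 = 50
|YV5|² = 16 + 1 = 17
|YV6|² = 9 + 1 = 10
V6 is nearest.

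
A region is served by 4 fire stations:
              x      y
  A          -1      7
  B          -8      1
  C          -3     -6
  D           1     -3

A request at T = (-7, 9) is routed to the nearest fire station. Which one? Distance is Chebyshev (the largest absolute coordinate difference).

d(T,A) = max(6, 2) = 6
d(T,B) = max(1, 8) = 8
d(T,C) = max(4, 15) = 15
d(T,D) = max(8, 12) = 12
The smallest is to A, so T lies in the Voronoi region of A.

A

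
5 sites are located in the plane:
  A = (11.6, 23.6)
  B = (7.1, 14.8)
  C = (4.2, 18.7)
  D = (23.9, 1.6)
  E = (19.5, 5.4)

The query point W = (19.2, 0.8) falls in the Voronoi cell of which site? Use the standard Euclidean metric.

E

Since √ is increasing, it suffices to compare squared distances:
|WA|² = 57.76 + 519.84 = 577.6
|WB|² = 146.41 + 196 = 342.41
|WC|² = 225 + 320.41 = 545.41
|WD|² = 22.09 + 0.64 = 22.73
|WE|² = 0.09 + 21.16 = 21.25
Minimum is at E.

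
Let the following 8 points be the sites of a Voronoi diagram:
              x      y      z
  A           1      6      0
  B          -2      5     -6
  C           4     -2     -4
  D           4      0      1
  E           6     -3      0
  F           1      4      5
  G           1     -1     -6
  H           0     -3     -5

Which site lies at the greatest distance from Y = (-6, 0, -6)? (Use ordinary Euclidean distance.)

E

Since √ is increasing, it suffices to compare squared distances:
|YA|² = 49 + 36 + 36 = 121
|YB|² = 16 + 25 + 0 = 41
|YC|² = 100 + 4 + 4 = 108
|YD|² = 100 + 0 + 49 = 149
|YE|² = 144 + 9 + 36 = 189
|YF|² = 49 + 16 + 121 = 186
|YG|² = 49 + 1 + 0 = 50
|YH|² = 36 + 9 + 1 = 46
The largest is to E.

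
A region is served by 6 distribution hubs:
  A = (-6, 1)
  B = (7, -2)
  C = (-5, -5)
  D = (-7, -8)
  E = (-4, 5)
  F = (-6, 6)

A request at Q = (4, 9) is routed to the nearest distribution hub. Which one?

Compare squared distances (the ordering matches that of the actual distances):
|QA|² = 100 + 64 = 164
|QB|² = 9 + 121 = 130
|QC|² = 81 + 196 = 277
|QD|² = 121 + 289 = 410
|QE|² = 64 + 16 = 80
|QF|² = 100 + 9 = 109
The smallest is to E, so Q lies in the Voronoi region of E.

E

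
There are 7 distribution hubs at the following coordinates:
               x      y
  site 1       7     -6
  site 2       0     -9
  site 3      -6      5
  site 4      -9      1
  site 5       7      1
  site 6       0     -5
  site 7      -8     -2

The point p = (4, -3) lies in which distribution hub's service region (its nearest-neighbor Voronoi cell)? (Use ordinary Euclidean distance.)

site 1

Compare squared distances (the ordering matches that of the actual distances):
d²(p, site 1) = 9 + 9 = 18
d²(p, site 2) = 16 + 36 = 52
d²(p, site 3) = 100 + 64 = 164
d²(p, site 4) = 169 + 16 = 185
d²(p, site 5) = 9 + 16 = 25
d²(p, site 6) = 16 + 4 = 20
d²(p, site 7) = 144 + 1 = 145
The smallest is to site 1, so p lies in the Voronoi region of site 1.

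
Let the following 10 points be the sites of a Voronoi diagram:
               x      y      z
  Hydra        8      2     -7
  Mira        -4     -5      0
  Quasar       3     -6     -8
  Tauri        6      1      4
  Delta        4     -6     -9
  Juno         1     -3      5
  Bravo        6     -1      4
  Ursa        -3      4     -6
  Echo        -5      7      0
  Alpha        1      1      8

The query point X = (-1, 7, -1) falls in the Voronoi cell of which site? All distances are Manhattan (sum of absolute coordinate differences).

d(X, Hydra) = |-1−8| + |7−2| + |-1−(-7)| = 9 + 5 + 6 = 20
d(X, Mira) = |-1−(-4)| + |7−(-5)| + |-1−0| = 3 + 12 + 1 = 16
d(X, Quasar) = |-1−3| + |7−(-6)| + |-1−(-8)| = 4 + 13 + 7 = 24
d(X, Tauri) = |-1−6| + |7−1| + |-1−4| = 7 + 6 + 5 = 18
d(X, Delta) = |-1−4| + |7−(-6)| + |-1−(-9)| = 5 + 13 + 8 = 26
d(X, Juno) = |-1−1| + |7−(-3)| + |-1−5| = 2 + 10 + 6 = 18
d(X, Bravo) = |-1−6| + |7−(-1)| + |-1−4| = 7 + 8 + 5 = 20
d(X, Ursa) = |-1−(-3)| + |7−4| + |-1−(-6)| = 2 + 3 + 5 = 10
d(X, Echo) = |-1−(-5)| + |7−7| + |-1−0| = 4 + 0 + 1 = 5
d(X, Alpha) = |-1−1| + |7−1| + |-1−8| = 2 + 6 + 9 = 17
Echo is nearest.

Echo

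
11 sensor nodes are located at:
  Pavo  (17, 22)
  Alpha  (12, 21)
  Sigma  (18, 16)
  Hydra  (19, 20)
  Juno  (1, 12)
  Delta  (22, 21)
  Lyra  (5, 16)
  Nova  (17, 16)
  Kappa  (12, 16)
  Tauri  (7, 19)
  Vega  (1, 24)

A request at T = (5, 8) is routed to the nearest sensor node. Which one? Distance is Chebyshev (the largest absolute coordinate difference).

d(T, Pavo) = max(12, 14) = 14
d(T, Alpha) = max(7, 13) = 13
d(T, Sigma) = max(13, 8) = 13
d(T, Hydra) = max(14, 12) = 14
d(T, Juno) = max(4, 4) = 4
d(T, Delta) = max(17, 13) = 17
d(T, Lyra) = max(0, 8) = 8
d(T, Nova) = max(12, 8) = 12
d(T, Kappa) = max(7, 8) = 8
d(T, Tauri) = max(2, 11) = 11
d(T, Vega) = max(4, 16) = 16
The smallest is to Juno, so T lies in the Voronoi region of Juno.

Juno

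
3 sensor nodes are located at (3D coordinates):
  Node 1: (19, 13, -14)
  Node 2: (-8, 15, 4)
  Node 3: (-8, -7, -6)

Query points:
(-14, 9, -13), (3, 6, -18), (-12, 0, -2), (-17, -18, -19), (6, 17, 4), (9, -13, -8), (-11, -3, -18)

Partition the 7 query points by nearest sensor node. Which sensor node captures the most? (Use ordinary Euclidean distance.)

Node 3

(-14, 9, -13) — d² to each: Node 1:1106, Node 2:361, Node 3:341 → nearest is Node 3
(3, 6, -18) — d² to each: Node 1:321, Node 2:686, Node 3:434 → nearest is Node 1
(-12, 0, -2) — d² to each: Node 1:1274, Node 2:277, Node 3:81 → nearest is Node 3
(-17, -18, -19) — d² to each: Node 1:2282, Node 2:1699, Node 3:371 → nearest is Node 3
(6, 17, 4) — d² to each: Node 1:509, Node 2:200, Node 3:872 → nearest is Node 2
(9, -13, -8) — d² to each: Node 1:812, Node 2:1217, Node 3:329 → nearest is Node 3
(-11, -3, -18) — d² to each: Node 1:1172, Node 2:817, Node 3:169 → nearest is Node 3
Tally — Node 1:1, Node 2:1, Node 3:5. Node 3 captures the most (5).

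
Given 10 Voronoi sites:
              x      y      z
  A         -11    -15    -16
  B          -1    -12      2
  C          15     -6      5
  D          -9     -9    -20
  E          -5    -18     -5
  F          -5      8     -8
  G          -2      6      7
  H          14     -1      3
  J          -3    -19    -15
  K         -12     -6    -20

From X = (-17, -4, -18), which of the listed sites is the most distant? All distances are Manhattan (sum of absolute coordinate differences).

d(X,A) = |-17−(-11)| + |-4−(-15)| + |-18−(-16)| = 6 + 11 + 2 = 19
d(X,B) = |-17−(-1)| + |-4−(-12)| + |-18−2| = 16 + 8 + 20 = 44
d(X,C) = |-17−15| + |-4−(-6)| + |-18−5| = 32 + 2 + 23 = 57
d(X,D) = |-17−(-9)| + |-4−(-9)| + |-18−(-20)| = 8 + 5 + 2 = 15
d(X,E) = |-17−(-5)| + |-4−(-18)| + |-18−(-5)| = 12 + 14 + 13 = 39
d(X,F) = |-17−(-5)| + |-4−8| + |-18−(-8)| = 12 + 12 + 10 = 34
d(X,G) = |-17−(-2)| + |-4−6| + |-18−7| = 15 + 10 + 25 = 50
d(X,H) = |-17−14| + |-4−(-1)| + |-18−3| = 31 + 3 + 21 = 55
d(X,J) = |-17−(-3)| + |-4−(-19)| + |-18−(-15)| = 14 + 15 + 3 = 32
d(X,K) = |-17−(-12)| + |-4−(-6)| + |-18−(-20)| = 5 + 2 + 2 = 9
The largest is to C.

C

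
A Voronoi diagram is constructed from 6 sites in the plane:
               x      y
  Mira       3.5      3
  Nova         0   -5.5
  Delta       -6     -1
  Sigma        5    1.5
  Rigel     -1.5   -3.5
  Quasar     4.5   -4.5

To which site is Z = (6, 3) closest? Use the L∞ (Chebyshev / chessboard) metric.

Sigma

d(Z, Mira) = max(2.5, 0) = 2.5
d(Z, Nova) = max(6, 8.5) = 8.5
d(Z, Delta) = max(12, 4) = 12
d(Z, Sigma) = max(1, 1.5) = 1.5
d(Z, Rigel) = max(7.5, 6.5) = 7.5
d(Z, Quasar) = max(1.5, 7.5) = 7.5
Minimum is at Sigma.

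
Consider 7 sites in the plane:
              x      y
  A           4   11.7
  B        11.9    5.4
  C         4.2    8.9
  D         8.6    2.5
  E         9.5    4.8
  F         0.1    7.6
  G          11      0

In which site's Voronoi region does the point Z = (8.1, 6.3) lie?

Squared Euclidean distances:
|ZA|² = 16.81 + 29.16 = 45.97
|ZB|² = 14.44 + 0.81 = 15.25
|ZC|² = 15.21 + 6.76 = 21.97
|ZD|² = 0.25 + 14.44 = 14.69
|ZE|² = 1.96 + 2.25 = 4.21
|ZF|² = 64 + 1.69 = 65.69
|ZG|² = 8.41 + 39.69 = 48.1
E is nearest.

E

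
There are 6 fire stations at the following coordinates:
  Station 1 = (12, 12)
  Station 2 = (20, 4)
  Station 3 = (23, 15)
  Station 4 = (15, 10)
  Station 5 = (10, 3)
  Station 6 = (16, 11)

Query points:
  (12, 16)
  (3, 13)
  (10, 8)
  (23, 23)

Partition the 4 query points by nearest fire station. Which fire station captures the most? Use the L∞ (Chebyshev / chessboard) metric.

(12, 16) — d to each: Station 1:4, Station 2:12, Station 3:11, Station 4:6, Station 5:13, Station 6:5 → nearest is Station 1
(3, 13) — d to each: Station 1:9, Station 2:17, Station 3:20, Station 4:12, Station 5:10, Station 6:13 → nearest is Station 1
(10, 8) — d to each: Station 1:4, Station 2:10, Station 3:13, Station 4:5, Station 5:5, Station 6:6 → nearest is Station 1
(23, 23) — d to each: Station 1:11, Station 2:19, Station 3:8, Station 4:13, Station 5:20, Station 6:12 → nearest is Station 3
Tally — Station 1:3, Station 3:1. Station 1 captures the most (3).

Station 1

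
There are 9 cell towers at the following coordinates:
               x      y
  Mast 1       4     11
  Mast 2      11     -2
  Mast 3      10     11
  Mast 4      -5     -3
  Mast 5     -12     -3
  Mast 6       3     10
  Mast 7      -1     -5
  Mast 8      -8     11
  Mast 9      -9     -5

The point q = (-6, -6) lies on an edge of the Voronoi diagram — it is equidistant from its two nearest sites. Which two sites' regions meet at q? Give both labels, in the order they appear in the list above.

Mast 4 and Mast 9

Squared distances from q to each site:
d²(q, Mast 1) = 100 + 289 = 389
d²(q, Mast 2) = 289 + 16 = 305
d²(q, Mast 3) = 256 + 289 = 545
d²(q, Mast 4) = 1 + 9 = 10
d²(q, Mast 5) = 36 + 9 = 45
d²(q, Mast 6) = 81 + 256 = 337
d²(q, Mast 7) = 25 + 1 = 26
d²(q, Mast 8) = 4 + 289 = 293
d²(q, Mast 9) = 9 + 1 = 10
q is equidistant from Mast 4 and Mast 9 (both at squared distance 10), and every other site is strictly farther — so q lies on the Mast 4–Mast 9 Voronoi edge.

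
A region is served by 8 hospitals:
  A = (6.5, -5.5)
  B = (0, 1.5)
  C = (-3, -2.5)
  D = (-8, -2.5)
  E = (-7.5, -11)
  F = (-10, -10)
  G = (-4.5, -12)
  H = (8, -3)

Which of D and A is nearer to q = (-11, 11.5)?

D

Compare squared distances:
|qD|² = (-11−(-8))² + (11.5−(-2.5))² = 9 + 196 = 205
|qA|² = (-11−6.5)² + (11.5−(-5.5))² = 306.25 + 289 = 595.25
205 < 595.25, so D is closer.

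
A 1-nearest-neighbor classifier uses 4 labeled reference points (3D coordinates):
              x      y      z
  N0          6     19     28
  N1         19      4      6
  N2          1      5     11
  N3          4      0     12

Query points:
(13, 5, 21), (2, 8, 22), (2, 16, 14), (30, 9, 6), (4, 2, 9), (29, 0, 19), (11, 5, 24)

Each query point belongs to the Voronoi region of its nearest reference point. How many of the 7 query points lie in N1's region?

(13, 5, 21) — d² to each: N0:294, N1:262, N2:244, N3:187 → nearest is N3
(2, 8, 22) — d² to each: N0:173, N1:561, N2:131, N3:168 → nearest is N2
(2, 16, 14) — d² to each: N0:221, N1:497, N2:131, N3:264 → nearest is N2
(30, 9, 6) — d² to each: N0:1160, N1:146, N2:882, N3:793 → nearest is N1
(4, 2, 9) — d² to each: N0:654, N1:238, N2:22, N3:13 → nearest is N3
(29, 0, 19) — d² to each: N0:971, N1:285, N2:873, N3:674 → nearest is N1
(11, 5, 24) — d² to each: N0:237, N1:389, N2:269, N3:218 → nearest is N3
2 of the 7 points have N1 as nearest.

2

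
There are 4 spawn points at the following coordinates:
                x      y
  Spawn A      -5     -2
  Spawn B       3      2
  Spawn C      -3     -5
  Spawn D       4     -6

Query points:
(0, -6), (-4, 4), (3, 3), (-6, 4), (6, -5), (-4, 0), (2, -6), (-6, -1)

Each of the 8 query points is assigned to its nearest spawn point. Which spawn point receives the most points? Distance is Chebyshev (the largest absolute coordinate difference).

(0, -6) — d to each: Spawn A:5, Spawn B:8, Spawn C:3, Spawn D:4 → nearest is Spawn C
(-4, 4) — d to each: Spawn A:6, Spawn B:7, Spawn C:9, Spawn D:10 → nearest is Spawn A
(3, 3) — d to each: Spawn A:8, Spawn B:1, Spawn C:8, Spawn D:9 → nearest is Spawn B
(-6, 4) — d to each: Spawn A:6, Spawn B:9, Spawn C:9, Spawn D:10 → nearest is Spawn A
(6, -5) — d to each: Spawn A:11, Spawn B:7, Spawn C:9, Spawn D:2 → nearest is Spawn D
(-4, 0) — d to each: Spawn A:2, Spawn B:7, Spawn C:5, Spawn D:8 → nearest is Spawn A
(2, -6) — d to each: Spawn A:7, Spawn B:8, Spawn C:5, Spawn D:2 → nearest is Spawn D
(-6, -1) — d to each: Spawn A:1, Spawn B:9, Spawn C:4, Spawn D:10 → nearest is Spawn A
Tally — Spawn A:4, Spawn B:1, Spawn C:1, Spawn D:2. Spawn A captures the most (4).

Spawn A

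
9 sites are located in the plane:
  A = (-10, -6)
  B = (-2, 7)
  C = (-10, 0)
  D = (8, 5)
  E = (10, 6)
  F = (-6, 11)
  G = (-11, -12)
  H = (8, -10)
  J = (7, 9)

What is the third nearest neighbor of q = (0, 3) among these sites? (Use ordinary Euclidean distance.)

J

Since √ is increasing, it suffices to compare squared distances:
|qA|² = 100 + 81 = 181
|qB|² = 4 + 16 = 20
|qC|² = 100 + 9 = 109
|qD|² = 64 + 4 = 68
|qE|² = 100 + 9 = 109
|qF|² = 36 + 64 = 100
|qG|² = 121 + 225 = 346
|qH|² = 64 + 169 = 233
|qJ|² = 49 + 36 = 85
Sorted ascending: B, D, J, F, … — the third-nearest is J.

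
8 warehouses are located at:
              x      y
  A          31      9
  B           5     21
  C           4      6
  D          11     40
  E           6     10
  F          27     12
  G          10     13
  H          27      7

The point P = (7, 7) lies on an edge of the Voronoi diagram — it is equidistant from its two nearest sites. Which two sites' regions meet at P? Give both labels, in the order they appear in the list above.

C and E

Squared distances from P to each site:
|PA|² = (7−31)² + (7−9)² = 576 + 4 = 580
|PB|² = (7−5)² + (7−21)² = 4 + 196 = 200
|PC|² = (7−4)² + (7−6)² = 9 + 1 = 10
|PD|² = (7−11)² + (7−40)² = 16 + 1089 = 1105
|PE|² = (7−6)² + (7−10)² = 1 + 9 = 10
|PF|² = (7−27)² + (7−12)² = 400 + 25 = 425
|PG|² = (7−10)² + (7−13)² = 9 + 36 = 45
|PH|² = (7−27)² + (7−7)² = 400 + 0 = 400
P is equidistant from C and E (both at squared distance 10), and every other site is strictly farther — so P lies on the C–E Voronoi edge.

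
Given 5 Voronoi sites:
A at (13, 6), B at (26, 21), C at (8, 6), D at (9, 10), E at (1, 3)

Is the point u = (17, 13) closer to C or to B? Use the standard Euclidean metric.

C

Compare squared distances:
|uC|² = (17−8)² + (13−6)² = 81 + 49 = 130
|uB|² = (17−26)² + (13−21)² = 81 + 64 = 145
130 < 145, so C is closer.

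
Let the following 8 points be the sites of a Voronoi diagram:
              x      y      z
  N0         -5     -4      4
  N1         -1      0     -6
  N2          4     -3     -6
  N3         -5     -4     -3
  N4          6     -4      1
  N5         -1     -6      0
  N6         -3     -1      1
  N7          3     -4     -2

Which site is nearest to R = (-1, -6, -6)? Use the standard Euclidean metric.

Since √ is increasing, it suffices to compare squared distances:
|RN0|² = (-1−(-5))² + (-6−(-4))² + (-6−4)² = 16 + 4 + 100 = 120
|RN1|² = (-1−(-1))² + (-6−0)² + (-6−(-6))² = 0 + 36 + 0 = 36
|RN2|² = (-1−4)² + (-6−(-3))² + (-6−(-6))² = 25 + 9 + 0 = 34
|RN3|² = (-1−(-5))² + (-6−(-4))² + (-6−(-3))² = 16 + 4 + 9 = 29
|RN4|² = (-1−6)² + (-6−(-4))² + (-6−1)² = 49 + 4 + 49 = 102
|RN5|² = (-1−(-1))² + (-6−(-6))² + (-6−0)² = 0 + 0 + 36 = 36
|RN6|² = (-1−(-3))² + (-6−(-1))² + (-6−1)² = 4 + 25 + 49 = 78
|RN7|² = (-1−3)² + (-6−(-4))² + (-6−(-2))² = 16 + 4 + 16 = 36
N3 is nearest.

N3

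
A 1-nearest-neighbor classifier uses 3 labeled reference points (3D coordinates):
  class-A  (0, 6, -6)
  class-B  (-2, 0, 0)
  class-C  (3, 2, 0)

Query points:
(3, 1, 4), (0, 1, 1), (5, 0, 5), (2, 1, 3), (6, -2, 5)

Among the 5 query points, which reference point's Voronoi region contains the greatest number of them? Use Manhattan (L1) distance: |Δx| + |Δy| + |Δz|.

(3, 1, 4) — d to each: class-A:18, class-B:10, class-C:5 → nearest is class-C
(0, 1, 1) — d to each: class-A:12, class-B:4, class-C:5 → nearest is class-B
(5, 0, 5) — d to each: class-A:22, class-B:12, class-C:9 → nearest is class-C
(2, 1, 3) — d to each: class-A:16, class-B:8, class-C:5 → nearest is class-C
(6, -2, 5) — d to each: class-A:25, class-B:15, class-C:12 → nearest is class-C
Tally — class-B:1, class-C:4. class-C captures the most (4).

class-C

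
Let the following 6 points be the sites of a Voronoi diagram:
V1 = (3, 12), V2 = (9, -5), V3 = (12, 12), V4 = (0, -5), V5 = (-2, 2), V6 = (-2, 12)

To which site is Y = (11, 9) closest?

V3

Since √ is increasing, it suffices to compare squared distances:
|YV1|² = (11−3)² + (9−12)² = 64 + 9 = 73
|YV2|² = (11−9)² + (9−(-5))² = 4 + 196 = 200
|YV3|² = (11−12)² + (9−12)² = 1 + 9 = 10
|YV4|² = (11−0)² + (9−(-5))² = 121 + 196 = 317
|YV5|² = (11−(-2))² + (9−2)² = 169 + 49 = 218
|YV6|² = (11−(-2))² + (9−12)² = 169 + 9 = 178
The smallest is to V3, so Y lies in the Voronoi region of V3.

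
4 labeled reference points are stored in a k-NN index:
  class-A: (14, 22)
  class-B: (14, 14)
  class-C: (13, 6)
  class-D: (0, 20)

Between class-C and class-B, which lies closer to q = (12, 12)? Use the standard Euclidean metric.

class-B

Compare squared distances:
d²(q, class-C) = (12−13)² + (12−6)² = 1 + 36 = 37
d²(q, class-B) = (12−14)² + (12−14)² = 4 + 4 = 8
37 > 8, so class-B is closer.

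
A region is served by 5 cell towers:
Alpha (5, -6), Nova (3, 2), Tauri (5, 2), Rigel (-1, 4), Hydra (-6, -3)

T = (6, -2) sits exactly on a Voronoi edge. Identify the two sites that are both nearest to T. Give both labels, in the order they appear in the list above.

Squared distances from T to each site:
d²(T, Alpha) = 1 + 16 = 17
d²(T, Nova) = 9 + 16 = 25
d²(T, Tauri) = 1 + 16 = 17
d²(T, Rigel) = 49 + 36 = 85
d²(T, Hydra) = 144 + 1 = 145
T is equidistant from Alpha and Tauri (both at squared distance 17), and every other site is strictly farther — so T lies on the Alpha–Tauri Voronoi edge.

Alpha and Tauri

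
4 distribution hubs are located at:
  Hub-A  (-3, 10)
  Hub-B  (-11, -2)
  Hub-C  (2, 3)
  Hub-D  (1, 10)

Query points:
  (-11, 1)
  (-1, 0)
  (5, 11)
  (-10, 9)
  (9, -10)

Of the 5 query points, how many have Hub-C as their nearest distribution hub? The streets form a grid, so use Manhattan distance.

2

(-11, 1) — d to each: Hub-A:17, Hub-B:3, Hub-C:15, Hub-D:21 → nearest is Hub-B
(-1, 0) — d to each: Hub-A:12, Hub-B:12, Hub-C:6, Hub-D:12 → nearest is Hub-C
(5, 11) — d to each: Hub-A:9, Hub-B:29, Hub-C:11, Hub-D:5 → nearest is Hub-D
(-10, 9) — d to each: Hub-A:8, Hub-B:12, Hub-C:18, Hub-D:12 → nearest is Hub-A
(9, -10) — d to each: Hub-A:32, Hub-B:28, Hub-C:20, Hub-D:28 → nearest is Hub-C
2 of the 5 points have Hub-C as nearest.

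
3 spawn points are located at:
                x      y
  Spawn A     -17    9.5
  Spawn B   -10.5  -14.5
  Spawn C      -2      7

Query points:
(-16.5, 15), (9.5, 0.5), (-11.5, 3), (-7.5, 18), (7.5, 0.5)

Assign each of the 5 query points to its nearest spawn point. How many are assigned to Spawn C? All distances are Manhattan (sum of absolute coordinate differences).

3

(-16.5, 15) — d to each: Spawn A:6, Spawn B:35.5, Spawn C:22.5 → nearest is Spawn A
(9.5, 0.5) — d to each: Spawn A:35.5, Spawn B:35, Spawn C:18 → nearest is Spawn C
(-11.5, 3) — d to each: Spawn A:12, Spawn B:18.5, Spawn C:13.5 → nearest is Spawn A
(-7.5, 18) — d to each: Spawn A:18, Spawn B:35.5, Spawn C:16.5 → nearest is Spawn C
(7.5, 0.5) — d to each: Spawn A:33.5, Spawn B:33, Spawn C:16 → nearest is Spawn C
3 of the 5 points have Spawn C as nearest.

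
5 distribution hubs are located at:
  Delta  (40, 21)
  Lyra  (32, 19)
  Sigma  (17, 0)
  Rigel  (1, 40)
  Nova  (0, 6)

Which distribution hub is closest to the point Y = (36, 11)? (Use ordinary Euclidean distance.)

Lyra

Squared Euclidean distances:
d²(Y, Delta) = (36−40)² + (11−21)² = 16 + 100 = 116
d²(Y, Lyra) = (36−32)² + (11−19)² = 16 + 64 = 80
d²(Y, Sigma) = (36−17)² + (11−0)² = 361 + 121 = 482
d²(Y, Rigel) = (36−1)² + (11−40)² = 1225 + 841 = 2066
d²(Y, Nova) = (36−0)² + (11−6)² = 1296 + 25 = 1321
The smallest is to Lyra, so Y lies in the Voronoi region of Lyra.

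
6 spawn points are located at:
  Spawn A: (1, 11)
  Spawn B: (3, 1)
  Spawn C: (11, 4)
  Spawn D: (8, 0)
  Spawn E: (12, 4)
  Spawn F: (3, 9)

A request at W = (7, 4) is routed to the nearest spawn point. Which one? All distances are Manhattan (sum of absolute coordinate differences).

Spawn C

d(W, Spawn A) = 6 + 7 = 13
d(W, Spawn B) = 4 + 3 = 7
d(W, Spawn C) = 4 + 0 = 4
d(W, Spawn D) = 1 + 4 = 5
d(W, Spawn E) = 5 + 0 = 5
d(W, Spawn F) = 4 + 5 = 9
Spawn C is nearest.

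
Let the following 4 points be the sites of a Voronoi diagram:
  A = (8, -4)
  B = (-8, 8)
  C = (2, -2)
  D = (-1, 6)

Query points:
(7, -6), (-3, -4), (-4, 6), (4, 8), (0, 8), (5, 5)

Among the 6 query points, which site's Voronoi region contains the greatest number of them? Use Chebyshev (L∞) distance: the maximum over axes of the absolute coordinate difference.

D

(7, -6) — d to each: A:2, B:15, C:5, D:12 → nearest is A
(-3, -4) — d to each: A:11, B:12, C:5, D:10 → nearest is C
(-4, 6) — d to each: A:12, B:4, C:8, D:3 → nearest is D
(4, 8) — d to each: A:12, B:12, C:10, D:5 → nearest is D
(0, 8) — d to each: A:12, B:8, C:10, D:2 → nearest is D
(5, 5) — d to each: A:9, B:13, C:7, D:6 → nearest is D
Tally — A:1, C:1, D:4. D captures the most (4).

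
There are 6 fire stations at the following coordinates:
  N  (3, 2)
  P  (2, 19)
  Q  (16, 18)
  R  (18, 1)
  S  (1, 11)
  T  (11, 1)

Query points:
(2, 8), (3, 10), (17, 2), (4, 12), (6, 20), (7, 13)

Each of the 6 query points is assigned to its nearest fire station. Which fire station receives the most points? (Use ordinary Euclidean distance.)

(2, 8) — d² to each: N:37, P:121, Q:296, R:305, S:10, T:130 → nearest is S
(3, 10) — d² to each: N:64, P:82, Q:233, R:306, S:5, T:145 → nearest is S
(17, 2) — d² to each: N:196, P:514, Q:257, R:2, S:337, T:37 → nearest is R
(4, 12) — d² to each: N:101, P:53, Q:180, R:317, S:10, T:170 → nearest is S
(6, 20) — d² to each: N:333, P:17, Q:104, R:505, S:106, T:386 → nearest is P
(7, 13) — d² to each: N:137, P:61, Q:106, R:265, S:40, T:160 → nearest is S
Tally — P:1, R:1, S:4. S captures the most (4).

S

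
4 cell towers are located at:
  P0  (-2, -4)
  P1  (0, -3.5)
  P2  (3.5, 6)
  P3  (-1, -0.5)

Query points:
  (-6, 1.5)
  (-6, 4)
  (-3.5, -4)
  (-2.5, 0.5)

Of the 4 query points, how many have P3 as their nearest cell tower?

3

(-6, 1.5) — d² to each: P0:46.25, P1:61, P2:110.5, P3:29 → nearest is P3
(-6, 4) — d² to each: P0:80, P1:92.25, P2:94.25, P3:45.25 → nearest is P3
(-3.5, -4) — d² to each: P0:2.25, P1:12.5, P2:149, P3:18.5 → nearest is P0
(-2.5, 0.5) — d² to each: P0:20.5, P1:22.25, P2:66.25, P3:3.25 → nearest is P3
3 of the 4 points have P3 as nearest.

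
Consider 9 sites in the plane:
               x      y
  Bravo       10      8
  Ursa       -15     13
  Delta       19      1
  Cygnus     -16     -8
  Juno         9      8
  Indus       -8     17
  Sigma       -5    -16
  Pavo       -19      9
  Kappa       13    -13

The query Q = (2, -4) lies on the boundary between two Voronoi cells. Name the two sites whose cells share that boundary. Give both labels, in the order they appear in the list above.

Squared distances from Q to each site:
d²(Q, Bravo) = (2−10)² + (-4−8)² = 64 + 144 = 208
d²(Q, Ursa) = (2−(-15))² + (-4−13)² = 289 + 289 = 578
d²(Q, Delta) = (2−19)² + (-4−1)² = 289 + 25 = 314
d²(Q, Cygnus) = (2−(-16))² + (-4−(-8))² = 324 + 16 = 340
d²(Q, Juno) = (2−9)² + (-4−8)² = 49 + 144 = 193
d²(Q, Indus) = (2−(-8))² + (-4−17)² = 100 + 441 = 541
d²(Q, Sigma) = (2−(-5))² + (-4−(-16))² = 49 + 144 = 193
d²(Q, Pavo) = (2−(-19))² + (-4−9)² = 441 + 169 = 610
d²(Q, Kappa) = (2−13)² + (-4−(-13))² = 121 + 81 = 202
Q is equidistant from Juno and Sigma (both at squared distance 193), and every other site is strictly farther — so Q lies on the Juno–Sigma Voronoi edge.

Juno and Sigma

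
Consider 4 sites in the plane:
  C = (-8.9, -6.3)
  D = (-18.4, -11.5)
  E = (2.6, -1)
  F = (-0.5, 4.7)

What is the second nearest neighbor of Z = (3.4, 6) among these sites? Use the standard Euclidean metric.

Compare squared distances (the ordering matches that of the actual distances):
|ZC|² = (3.4−(-8.9))² + (6−(-6.3))² = 151.29 + 151.29 = 302.58
|ZD|² = (3.4−(-18.4))² + (6−(-11.5))² = 475.24 + 306.25 = 781.49
|ZE|² = (3.4−2.6)² + (6−(-1))² = 0.64 + 49 = 49.64
|ZF|² = (3.4−(-0.5))² + (6−4.7)² = 15.21 + 1.69 = 16.9
Sorted ascending: F, E, C, … — the second-nearest is E.

E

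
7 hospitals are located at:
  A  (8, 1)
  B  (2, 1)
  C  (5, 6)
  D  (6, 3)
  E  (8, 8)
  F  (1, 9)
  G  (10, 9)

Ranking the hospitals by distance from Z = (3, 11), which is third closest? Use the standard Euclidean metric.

E

Squared Euclidean distances:
|ZA|² = (3−8)² + (11−1)² = 25 + 100 = 125
|ZB|² = (3−2)² + (11−1)² = 1 + 100 = 101
|ZC|² = (3−5)² + (11−6)² = 4 + 25 = 29
|ZD|² = (3−6)² + (11−3)² = 9 + 64 = 73
|ZE|² = (3−8)² + (11−8)² = 25 + 9 = 34
|ZF|² = (3−1)² + (11−9)² = 4 + 4 = 8
|ZG|² = (3−10)² + (11−9)² = 49 + 4 = 53
Sorted ascending: F, C, E, G, … — the third-nearest is E.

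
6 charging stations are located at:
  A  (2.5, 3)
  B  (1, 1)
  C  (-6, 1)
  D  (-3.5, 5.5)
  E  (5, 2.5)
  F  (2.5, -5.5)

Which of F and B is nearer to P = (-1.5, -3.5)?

Compare squared distances:
|PF|² = (-1.5−2.5)² + (-3.5−(-5.5))² = 16 + 4 = 20
|PB|² = (-1.5−1)² + (-3.5−1)² = 6.25 + 20.25 = 26.5
20 < 26.5, so F is closer.

F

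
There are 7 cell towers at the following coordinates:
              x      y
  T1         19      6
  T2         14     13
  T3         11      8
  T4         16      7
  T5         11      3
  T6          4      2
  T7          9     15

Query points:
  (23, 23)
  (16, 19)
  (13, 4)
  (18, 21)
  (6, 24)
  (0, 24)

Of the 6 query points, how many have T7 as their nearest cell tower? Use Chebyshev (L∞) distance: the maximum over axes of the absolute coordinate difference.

2

(23, 23) — d to each: T1:17, T2:10, T3:15, T4:16, T5:20, T6:21, T7:14 → nearest is T2
(16, 19) — d to each: T1:13, T2:6, T3:11, T4:12, T5:16, T6:17, T7:7 → nearest is T2
(13, 4) — d to each: T1:6, T2:9, T3:4, T4:3, T5:2, T6:9, T7:11 → nearest is T5
(18, 21) — d to each: T1:15, T2:8, T3:13, T4:14, T5:18, T6:19, T7:9 → nearest is T2
(6, 24) — d to each: T1:18, T2:11, T3:16, T4:17, T5:21, T6:22, T7:9 → nearest is T7
(0, 24) — d to each: T1:19, T2:14, T3:16, T4:17, T5:21, T6:22, T7:9 → nearest is T7
2 of the 6 points have T7 as nearest.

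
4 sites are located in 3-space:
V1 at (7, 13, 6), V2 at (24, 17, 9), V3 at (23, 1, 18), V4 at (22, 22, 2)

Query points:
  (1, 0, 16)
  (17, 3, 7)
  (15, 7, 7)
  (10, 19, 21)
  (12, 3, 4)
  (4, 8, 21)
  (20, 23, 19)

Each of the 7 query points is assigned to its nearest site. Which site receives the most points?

(1, 0, 16) — d² to each: V1:305, V2:867, V3:489, V4:1121 → nearest is V1
(17, 3, 7) — d² to each: V1:201, V2:249, V3:161, V4:411 → nearest is V3
(15, 7, 7) — d² to each: V1:101, V2:185, V3:221, V4:299 → nearest is V1
(10, 19, 21) — d² to each: V1:270, V2:344, V3:502, V4:514 → nearest is V1
(12, 3, 4) — d² to each: V1:129, V2:365, V3:321, V4:465 → nearest is V1
(4, 8, 21) — d² to each: V1:259, V2:625, V3:419, V4:881 → nearest is V1
(20, 23, 19) — d² to each: V1:438, V2:152, V3:494, V4:294 → nearest is V2
Tally — V1:5, V2:1, V3:1. V1 captures the most (5).

V1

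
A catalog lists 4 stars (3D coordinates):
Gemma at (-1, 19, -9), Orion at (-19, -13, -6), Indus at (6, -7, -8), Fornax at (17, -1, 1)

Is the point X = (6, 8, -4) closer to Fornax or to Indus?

Compare squared distances:
d²(X, Fornax) = (6−17)² + (8−(-1))² + (-4−1)² = 121 + 81 + 25 = 227
d²(X, Indus) = (6−6)² + (8−(-7))² + (-4−(-8))² = 0 + 225 + 16 = 241
227 < 241, so Fornax is closer.

Fornax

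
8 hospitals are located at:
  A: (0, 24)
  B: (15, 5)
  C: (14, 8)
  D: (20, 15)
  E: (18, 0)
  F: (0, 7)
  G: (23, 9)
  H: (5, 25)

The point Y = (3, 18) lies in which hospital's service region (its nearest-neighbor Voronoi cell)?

A

Squared Euclidean distances:
|YA|² = 9 + 36 = 45
|YB|² = 144 + 169 = 313
|YC|² = 121 + 100 = 221
|YD|² = 289 + 9 = 298
|YE|² = 225 + 324 = 549
|YF|² = 9 + 121 = 130
|YG|² = 400 + 81 = 481
|YH|² = 4 + 49 = 53
The smallest is to A, so Y lies in the Voronoi region of A.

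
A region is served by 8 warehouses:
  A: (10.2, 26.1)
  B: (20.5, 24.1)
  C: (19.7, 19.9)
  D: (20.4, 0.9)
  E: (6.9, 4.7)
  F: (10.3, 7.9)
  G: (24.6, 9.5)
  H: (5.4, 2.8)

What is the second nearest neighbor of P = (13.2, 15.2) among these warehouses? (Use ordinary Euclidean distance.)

C

Compare squared distances (the ordering matches that of the actual distances):
|PA|² = (13.2−10.2)² + (15.2−26.1)² = 9 + 118.81 = 127.81
|PB|² = (13.2−20.5)² + (15.2−24.1)² = 53.29 + 79.21 = 132.5
|PC|² = (13.2−19.7)² + (15.2−19.9)² = 42.25 + 22.09 = 64.34
|PD|² = (13.2−20.4)² + (15.2−0.9)² = 51.84 + 204.49 = 256.33
|PE|² = (13.2−6.9)² + (15.2−4.7)² = 39.69 + 110.25 = 149.94
|PF|² = (13.2−10.3)² + (15.2−7.9)² = 8.41 + 53.29 = 61.7
|PG|² = (13.2−24.6)² + (15.2−9.5)² = 129.96 + 32.49 = 162.45
|PH|² = (13.2−5.4)² + (15.2−2.8)² = 60.84 + 153.76 = 214.6
Sorted ascending: F, C, A, … — the second-nearest is C.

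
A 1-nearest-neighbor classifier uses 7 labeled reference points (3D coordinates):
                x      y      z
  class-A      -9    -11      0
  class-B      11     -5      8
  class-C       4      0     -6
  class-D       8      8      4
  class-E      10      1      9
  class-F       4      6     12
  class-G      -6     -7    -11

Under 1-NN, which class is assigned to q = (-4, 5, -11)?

class-C

Since √ is increasing, it suffices to compare squared distances:
d²(q, class-A) = (-4−(-9))² + (5−(-11))² + (-11−0)² = 25 + 256 + 121 = 402
d²(q, class-B) = (-4−11)² + (5−(-5))² + (-11−8)² = 225 + 100 + 361 = 686
d²(q, class-C) = (-4−4)² + (5−0)² + (-11−(-6))² = 64 + 25 + 25 = 114
d²(q, class-D) = (-4−8)² + (5−8)² + (-11−4)² = 144 + 9 + 225 = 378
d²(q, class-E) = (-4−10)² + (5−1)² + (-11−9)² = 196 + 16 + 400 = 612
d²(q, class-F) = (-4−4)² + (5−6)² + (-11−12)² = 64 + 1 + 529 = 594
d²(q, class-G) = (-4−(-6))² + (5−(-7))² + (-11−(-11))² = 4 + 144 + 0 = 148
The smallest is to class-C, so q lies in the Voronoi region of class-C.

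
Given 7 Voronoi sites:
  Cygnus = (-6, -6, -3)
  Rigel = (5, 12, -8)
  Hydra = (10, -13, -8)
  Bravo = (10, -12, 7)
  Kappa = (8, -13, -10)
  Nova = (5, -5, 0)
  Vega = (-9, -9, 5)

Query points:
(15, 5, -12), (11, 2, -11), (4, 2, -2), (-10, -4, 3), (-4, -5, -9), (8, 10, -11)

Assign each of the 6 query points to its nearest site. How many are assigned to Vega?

(15, 5, -12) — d² to each: Cygnus:643, Rigel:165, Hydra:365, Bravo:675, Kappa:377, Nova:344, Vega:1061 → nearest is Rigel
(11, 2, -11) — d² to each: Cygnus:417, Rigel:145, Hydra:235, Bravo:521, Kappa:235, Nova:206, Vega:777 → nearest is Rigel
(4, 2, -2) — d² to each: Cygnus:165, Rigel:137, Hydra:297, Bravo:313, Kappa:305, Nova:54, Vega:339 → nearest is Nova
(-10, -4, 3) — d² to each: Cygnus:56, Rigel:602, Hydra:602, Bravo:480, Kappa:574, Nova:235, Vega:30 → nearest is Vega
(-4, -5, -9) — d² to each: Cygnus:41, Rigel:371, Hydra:261, Bravo:501, Kappa:209, Nova:162, Vega:237 → nearest is Cygnus
(8, 10, -11) — d² to each: Cygnus:516, Rigel:22, Hydra:542, Bravo:812, Kappa:530, Nova:355, Vega:906 → nearest is Rigel
1 of the 6 points has Vega as nearest.

1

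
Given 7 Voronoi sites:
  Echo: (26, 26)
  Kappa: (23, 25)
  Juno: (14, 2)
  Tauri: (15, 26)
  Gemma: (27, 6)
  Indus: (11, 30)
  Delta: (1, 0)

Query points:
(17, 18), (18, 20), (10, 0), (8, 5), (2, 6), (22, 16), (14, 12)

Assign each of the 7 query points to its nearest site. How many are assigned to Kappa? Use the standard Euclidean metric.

1

(17, 18) — d² to each: Echo:145, Kappa:85, Juno:265, Tauri:68, Gemma:244, Indus:180, Delta:580 → nearest is Tauri
(18, 20) — d² to each: Echo:100, Kappa:50, Juno:340, Tauri:45, Gemma:277, Indus:149, Delta:689 → nearest is Tauri
(10, 0) — d² to each: Echo:932, Kappa:794, Juno:20, Tauri:701, Gemma:325, Indus:901, Delta:81 → nearest is Juno
(8, 5) — d² to each: Echo:765, Kappa:625, Juno:45, Tauri:490, Gemma:362, Indus:634, Delta:74 → nearest is Juno
(2, 6) — d² to each: Echo:976, Kappa:802, Juno:160, Tauri:569, Gemma:625, Indus:657, Delta:37 → nearest is Delta
(22, 16) — d² to each: Echo:116, Kappa:82, Juno:260, Tauri:149, Gemma:125, Indus:317, Delta:697 → nearest is Kappa
(14, 12) — d² to each: Echo:340, Kappa:250, Juno:100, Tauri:197, Gemma:205, Indus:333, Delta:313 → nearest is Juno
1 of the 7 points has Kappa as nearest.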